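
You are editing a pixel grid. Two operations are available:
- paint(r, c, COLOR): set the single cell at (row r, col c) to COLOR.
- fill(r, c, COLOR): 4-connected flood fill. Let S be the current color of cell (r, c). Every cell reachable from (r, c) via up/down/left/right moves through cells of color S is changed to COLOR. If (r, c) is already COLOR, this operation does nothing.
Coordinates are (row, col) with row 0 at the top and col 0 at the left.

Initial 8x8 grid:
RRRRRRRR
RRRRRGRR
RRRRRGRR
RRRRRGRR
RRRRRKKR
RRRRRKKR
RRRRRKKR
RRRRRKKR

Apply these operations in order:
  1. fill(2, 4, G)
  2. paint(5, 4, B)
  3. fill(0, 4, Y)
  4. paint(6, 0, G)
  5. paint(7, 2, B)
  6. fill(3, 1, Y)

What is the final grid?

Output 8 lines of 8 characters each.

Answer: YYYYYYYY
YYYYYYYY
YYYYYYYY
YYYYYYYY
YYYYYKKY
YYYYBKKY
GYYYYKKY
YYBYYKKY

Derivation:
After op 1 fill(2,4,G) [53 cells changed]:
GGGGGGGG
GGGGGGGG
GGGGGGGG
GGGGGGGG
GGGGGKKG
GGGGGKKG
GGGGGKKG
GGGGGKKG
After op 2 paint(5,4,B):
GGGGGGGG
GGGGGGGG
GGGGGGGG
GGGGGGGG
GGGGGKKG
GGGGBKKG
GGGGGKKG
GGGGGKKG
After op 3 fill(0,4,Y) [55 cells changed]:
YYYYYYYY
YYYYYYYY
YYYYYYYY
YYYYYYYY
YYYYYKKY
YYYYBKKY
YYYYYKKY
YYYYYKKY
After op 4 paint(6,0,G):
YYYYYYYY
YYYYYYYY
YYYYYYYY
YYYYYYYY
YYYYYKKY
YYYYBKKY
GYYYYKKY
YYYYYKKY
After op 5 paint(7,2,B):
YYYYYYYY
YYYYYYYY
YYYYYYYY
YYYYYYYY
YYYYYKKY
YYYYBKKY
GYYYYKKY
YYBYYKKY
After op 6 fill(3,1,Y) [0 cells changed]:
YYYYYYYY
YYYYYYYY
YYYYYYYY
YYYYYYYY
YYYYYKKY
YYYYBKKY
GYYYYKKY
YYBYYKKY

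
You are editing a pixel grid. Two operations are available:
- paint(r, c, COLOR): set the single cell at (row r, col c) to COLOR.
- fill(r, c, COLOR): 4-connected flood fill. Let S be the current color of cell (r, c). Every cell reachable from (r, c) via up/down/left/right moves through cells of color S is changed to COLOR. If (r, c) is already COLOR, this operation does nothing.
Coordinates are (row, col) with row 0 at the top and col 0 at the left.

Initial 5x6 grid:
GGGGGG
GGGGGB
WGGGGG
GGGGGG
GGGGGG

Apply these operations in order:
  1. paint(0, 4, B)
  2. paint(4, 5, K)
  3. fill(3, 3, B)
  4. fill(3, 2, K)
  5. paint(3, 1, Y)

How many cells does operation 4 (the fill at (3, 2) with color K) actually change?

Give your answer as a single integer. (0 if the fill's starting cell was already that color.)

Answer: 27

Derivation:
After op 1 paint(0,4,B):
GGGGBG
GGGGGB
WGGGGG
GGGGGG
GGGGGG
After op 2 paint(4,5,K):
GGGGBG
GGGGGB
WGGGGG
GGGGGG
GGGGGK
After op 3 fill(3,3,B) [25 cells changed]:
BBBBBG
BBBBBB
WBBBBB
BBBBBB
BBBBBK
After op 4 fill(3,2,K) [27 cells changed]:
KKKKKG
KKKKKK
WKKKKK
KKKKKK
KKKKKK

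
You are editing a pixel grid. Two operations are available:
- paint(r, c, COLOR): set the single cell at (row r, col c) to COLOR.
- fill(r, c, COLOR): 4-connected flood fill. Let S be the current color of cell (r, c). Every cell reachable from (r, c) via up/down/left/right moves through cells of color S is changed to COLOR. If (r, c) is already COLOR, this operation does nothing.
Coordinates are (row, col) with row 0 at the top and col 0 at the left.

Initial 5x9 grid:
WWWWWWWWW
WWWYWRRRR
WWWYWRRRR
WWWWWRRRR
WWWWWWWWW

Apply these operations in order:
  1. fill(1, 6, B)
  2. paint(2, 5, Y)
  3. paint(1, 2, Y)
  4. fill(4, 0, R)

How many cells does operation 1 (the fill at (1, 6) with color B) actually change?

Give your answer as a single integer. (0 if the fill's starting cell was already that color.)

After op 1 fill(1,6,B) [12 cells changed]:
WWWWWWWWW
WWWYWBBBB
WWWYWBBBB
WWWWWBBBB
WWWWWWWWW

Answer: 12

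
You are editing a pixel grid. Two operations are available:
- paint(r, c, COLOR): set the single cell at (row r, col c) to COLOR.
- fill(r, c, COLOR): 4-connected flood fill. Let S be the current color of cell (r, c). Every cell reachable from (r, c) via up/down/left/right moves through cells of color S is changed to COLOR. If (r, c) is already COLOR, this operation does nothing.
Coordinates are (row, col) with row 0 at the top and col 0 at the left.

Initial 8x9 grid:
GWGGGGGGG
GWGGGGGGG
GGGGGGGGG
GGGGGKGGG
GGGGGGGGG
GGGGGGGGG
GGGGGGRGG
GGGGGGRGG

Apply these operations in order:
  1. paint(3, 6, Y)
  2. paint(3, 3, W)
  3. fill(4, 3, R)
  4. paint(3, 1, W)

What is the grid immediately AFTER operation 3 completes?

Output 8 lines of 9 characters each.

Answer: RWRRRRRRR
RWRRRRRRR
RRRRRRRRR
RRRWRKYRR
RRRRRRRRR
RRRRRRRRR
RRRRRRRRR
RRRRRRRRR

Derivation:
After op 1 paint(3,6,Y):
GWGGGGGGG
GWGGGGGGG
GGGGGGGGG
GGGGGKYGG
GGGGGGGGG
GGGGGGGGG
GGGGGGRGG
GGGGGGRGG
After op 2 paint(3,3,W):
GWGGGGGGG
GWGGGGGGG
GGGGGGGGG
GGGWGKYGG
GGGGGGGGG
GGGGGGGGG
GGGGGGRGG
GGGGGGRGG
After op 3 fill(4,3,R) [65 cells changed]:
RWRRRRRRR
RWRRRRRRR
RRRRRRRRR
RRRWRKYRR
RRRRRRRRR
RRRRRRRRR
RRRRRRRRR
RRRRRRRRR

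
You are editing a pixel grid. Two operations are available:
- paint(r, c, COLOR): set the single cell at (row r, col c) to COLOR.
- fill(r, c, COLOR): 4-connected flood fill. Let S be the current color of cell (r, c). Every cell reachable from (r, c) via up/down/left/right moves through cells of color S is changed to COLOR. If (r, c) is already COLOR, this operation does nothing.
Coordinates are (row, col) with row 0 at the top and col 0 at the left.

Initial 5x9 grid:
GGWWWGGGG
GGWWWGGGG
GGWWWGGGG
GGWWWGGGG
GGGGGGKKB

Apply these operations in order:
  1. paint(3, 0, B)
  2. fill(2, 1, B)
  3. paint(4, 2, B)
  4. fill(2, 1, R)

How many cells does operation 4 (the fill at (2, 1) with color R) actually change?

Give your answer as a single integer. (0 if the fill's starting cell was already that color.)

Answer: 31

Derivation:
After op 1 paint(3,0,B):
GGWWWGGGG
GGWWWGGGG
GGWWWGGGG
BGWWWGGGG
GGGGGGKKB
After op 2 fill(2,1,B) [29 cells changed]:
BBWWWBBBB
BBWWWBBBB
BBWWWBBBB
BBWWWBBBB
BBBBBBKKB
After op 3 paint(4,2,B):
BBWWWBBBB
BBWWWBBBB
BBWWWBBBB
BBWWWBBBB
BBBBBBKKB
After op 4 fill(2,1,R) [31 cells changed]:
RRWWWRRRR
RRWWWRRRR
RRWWWRRRR
RRWWWRRRR
RRRRRRKKR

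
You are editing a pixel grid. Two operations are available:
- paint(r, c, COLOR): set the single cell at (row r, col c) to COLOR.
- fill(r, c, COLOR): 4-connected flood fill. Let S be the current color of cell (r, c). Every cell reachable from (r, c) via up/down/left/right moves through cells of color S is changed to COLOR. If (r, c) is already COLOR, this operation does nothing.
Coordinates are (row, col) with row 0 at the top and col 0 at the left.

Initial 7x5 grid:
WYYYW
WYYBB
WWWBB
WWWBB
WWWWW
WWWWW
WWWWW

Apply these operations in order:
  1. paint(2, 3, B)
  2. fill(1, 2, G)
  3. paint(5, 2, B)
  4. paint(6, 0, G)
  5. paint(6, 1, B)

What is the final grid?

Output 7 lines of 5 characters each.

Answer: WGGGW
WGGBB
WWWBB
WWWBB
WWWWW
WWBWW
GBWWW

Derivation:
After op 1 paint(2,3,B):
WYYYW
WYYBB
WWWBB
WWWBB
WWWWW
WWWWW
WWWWW
After op 2 fill(1,2,G) [5 cells changed]:
WGGGW
WGGBB
WWWBB
WWWBB
WWWWW
WWWWW
WWWWW
After op 3 paint(5,2,B):
WGGGW
WGGBB
WWWBB
WWWBB
WWWWW
WWBWW
WWWWW
After op 4 paint(6,0,G):
WGGGW
WGGBB
WWWBB
WWWBB
WWWWW
WWBWW
GWWWW
After op 5 paint(6,1,B):
WGGGW
WGGBB
WWWBB
WWWBB
WWWWW
WWBWW
GBWWW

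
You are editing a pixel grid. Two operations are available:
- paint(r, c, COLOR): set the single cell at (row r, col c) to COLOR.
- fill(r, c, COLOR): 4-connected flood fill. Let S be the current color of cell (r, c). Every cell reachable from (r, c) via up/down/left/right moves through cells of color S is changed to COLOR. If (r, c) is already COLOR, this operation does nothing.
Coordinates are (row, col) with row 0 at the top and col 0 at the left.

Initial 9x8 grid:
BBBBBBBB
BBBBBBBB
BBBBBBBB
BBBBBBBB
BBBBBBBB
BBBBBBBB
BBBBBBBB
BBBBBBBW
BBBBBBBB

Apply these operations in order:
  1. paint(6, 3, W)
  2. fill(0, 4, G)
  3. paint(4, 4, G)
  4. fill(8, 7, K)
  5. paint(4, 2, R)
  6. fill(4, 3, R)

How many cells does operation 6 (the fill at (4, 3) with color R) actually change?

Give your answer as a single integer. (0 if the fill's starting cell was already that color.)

Answer: 69

Derivation:
After op 1 paint(6,3,W):
BBBBBBBB
BBBBBBBB
BBBBBBBB
BBBBBBBB
BBBBBBBB
BBBBBBBB
BBBWBBBB
BBBBBBBW
BBBBBBBB
After op 2 fill(0,4,G) [70 cells changed]:
GGGGGGGG
GGGGGGGG
GGGGGGGG
GGGGGGGG
GGGGGGGG
GGGGGGGG
GGGWGGGG
GGGGGGGW
GGGGGGGG
After op 3 paint(4,4,G):
GGGGGGGG
GGGGGGGG
GGGGGGGG
GGGGGGGG
GGGGGGGG
GGGGGGGG
GGGWGGGG
GGGGGGGW
GGGGGGGG
After op 4 fill(8,7,K) [70 cells changed]:
KKKKKKKK
KKKKKKKK
KKKKKKKK
KKKKKKKK
KKKKKKKK
KKKKKKKK
KKKWKKKK
KKKKKKKW
KKKKKKKK
After op 5 paint(4,2,R):
KKKKKKKK
KKKKKKKK
KKKKKKKK
KKKKKKKK
KKRKKKKK
KKKKKKKK
KKKWKKKK
KKKKKKKW
KKKKKKKK
After op 6 fill(4,3,R) [69 cells changed]:
RRRRRRRR
RRRRRRRR
RRRRRRRR
RRRRRRRR
RRRRRRRR
RRRRRRRR
RRRWRRRR
RRRRRRRW
RRRRRRRR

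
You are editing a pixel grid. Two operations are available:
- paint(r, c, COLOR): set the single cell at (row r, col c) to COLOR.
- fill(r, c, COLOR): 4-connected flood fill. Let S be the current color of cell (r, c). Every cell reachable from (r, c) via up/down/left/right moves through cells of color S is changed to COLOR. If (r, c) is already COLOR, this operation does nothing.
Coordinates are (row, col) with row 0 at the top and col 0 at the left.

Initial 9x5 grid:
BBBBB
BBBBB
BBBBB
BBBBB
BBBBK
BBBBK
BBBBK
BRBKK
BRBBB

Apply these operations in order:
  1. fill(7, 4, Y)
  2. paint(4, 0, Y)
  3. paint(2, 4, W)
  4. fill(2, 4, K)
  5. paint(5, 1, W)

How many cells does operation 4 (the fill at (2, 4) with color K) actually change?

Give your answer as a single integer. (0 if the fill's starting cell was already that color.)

After op 1 fill(7,4,Y) [5 cells changed]:
BBBBB
BBBBB
BBBBB
BBBBB
BBBBY
BBBBY
BBBBY
BRBYY
BRBBB
After op 2 paint(4,0,Y):
BBBBB
BBBBB
BBBBB
BBBBB
YBBBY
BBBBY
BBBBY
BRBYY
BRBBB
After op 3 paint(2,4,W):
BBBBB
BBBBB
BBBBW
BBBBB
YBBBY
BBBBY
BBBBY
BRBYY
BRBBB
After op 4 fill(2,4,K) [1 cells changed]:
BBBBB
BBBBB
BBBBK
BBBBB
YBBBY
BBBBY
BBBBY
BRBYY
BRBBB

Answer: 1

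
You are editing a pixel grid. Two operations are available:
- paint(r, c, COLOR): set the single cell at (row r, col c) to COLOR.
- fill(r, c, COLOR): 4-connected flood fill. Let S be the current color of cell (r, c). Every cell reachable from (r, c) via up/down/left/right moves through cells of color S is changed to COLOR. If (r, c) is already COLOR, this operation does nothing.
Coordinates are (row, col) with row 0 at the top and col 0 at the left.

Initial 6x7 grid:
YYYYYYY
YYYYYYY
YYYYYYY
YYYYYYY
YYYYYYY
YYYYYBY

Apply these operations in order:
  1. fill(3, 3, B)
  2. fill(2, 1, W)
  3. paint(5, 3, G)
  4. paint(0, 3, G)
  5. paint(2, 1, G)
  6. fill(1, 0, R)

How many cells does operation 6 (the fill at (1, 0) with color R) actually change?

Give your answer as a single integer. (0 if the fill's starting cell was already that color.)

Answer: 39

Derivation:
After op 1 fill(3,3,B) [41 cells changed]:
BBBBBBB
BBBBBBB
BBBBBBB
BBBBBBB
BBBBBBB
BBBBBBB
After op 2 fill(2,1,W) [42 cells changed]:
WWWWWWW
WWWWWWW
WWWWWWW
WWWWWWW
WWWWWWW
WWWWWWW
After op 3 paint(5,3,G):
WWWWWWW
WWWWWWW
WWWWWWW
WWWWWWW
WWWWWWW
WWWGWWW
After op 4 paint(0,3,G):
WWWGWWW
WWWWWWW
WWWWWWW
WWWWWWW
WWWWWWW
WWWGWWW
After op 5 paint(2,1,G):
WWWGWWW
WWWWWWW
WGWWWWW
WWWWWWW
WWWWWWW
WWWGWWW
After op 6 fill(1,0,R) [39 cells changed]:
RRRGRRR
RRRRRRR
RGRRRRR
RRRRRRR
RRRRRRR
RRRGRRR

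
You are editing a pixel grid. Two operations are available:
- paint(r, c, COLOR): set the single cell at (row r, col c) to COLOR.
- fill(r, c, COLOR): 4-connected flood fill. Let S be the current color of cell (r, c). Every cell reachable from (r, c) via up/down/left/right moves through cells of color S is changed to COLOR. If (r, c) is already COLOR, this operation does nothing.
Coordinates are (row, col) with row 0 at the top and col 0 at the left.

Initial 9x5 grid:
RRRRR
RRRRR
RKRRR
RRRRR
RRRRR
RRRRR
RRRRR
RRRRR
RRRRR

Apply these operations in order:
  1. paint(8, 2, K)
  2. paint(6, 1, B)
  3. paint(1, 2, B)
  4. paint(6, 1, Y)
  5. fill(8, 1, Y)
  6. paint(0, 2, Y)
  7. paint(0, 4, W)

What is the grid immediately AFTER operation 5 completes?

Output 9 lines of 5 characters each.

Answer: YYYYY
YYBYY
YKYYY
YYYYY
YYYYY
YYYYY
YYYYY
YYYYY
YYKYY

Derivation:
After op 1 paint(8,2,K):
RRRRR
RRRRR
RKRRR
RRRRR
RRRRR
RRRRR
RRRRR
RRRRR
RRKRR
After op 2 paint(6,1,B):
RRRRR
RRRRR
RKRRR
RRRRR
RRRRR
RRRRR
RBRRR
RRRRR
RRKRR
After op 3 paint(1,2,B):
RRRRR
RRBRR
RKRRR
RRRRR
RRRRR
RRRRR
RBRRR
RRRRR
RRKRR
After op 4 paint(6,1,Y):
RRRRR
RRBRR
RKRRR
RRRRR
RRRRR
RRRRR
RYRRR
RRRRR
RRKRR
After op 5 fill(8,1,Y) [41 cells changed]:
YYYYY
YYBYY
YKYYY
YYYYY
YYYYY
YYYYY
YYYYY
YYYYY
YYKYY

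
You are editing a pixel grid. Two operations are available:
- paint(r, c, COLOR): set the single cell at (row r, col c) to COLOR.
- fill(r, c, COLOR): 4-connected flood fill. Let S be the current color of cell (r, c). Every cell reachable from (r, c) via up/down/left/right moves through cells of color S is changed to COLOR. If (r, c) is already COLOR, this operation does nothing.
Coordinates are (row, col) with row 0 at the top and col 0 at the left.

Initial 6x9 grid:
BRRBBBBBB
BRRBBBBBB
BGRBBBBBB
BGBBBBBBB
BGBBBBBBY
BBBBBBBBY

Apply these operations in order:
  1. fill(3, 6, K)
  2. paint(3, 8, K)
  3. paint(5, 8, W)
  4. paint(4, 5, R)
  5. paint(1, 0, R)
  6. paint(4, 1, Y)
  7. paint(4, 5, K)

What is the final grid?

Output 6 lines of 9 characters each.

Answer: KRRKKKKKK
RRRKKKKKK
KGRKKKKKK
KGKKKKKKK
KYKKKKKKY
KKKKKKKKW

Derivation:
After op 1 fill(3,6,K) [44 cells changed]:
KRRKKKKKK
KRRKKKKKK
KGRKKKKKK
KGKKKKKKK
KGKKKKKKY
KKKKKKKKY
After op 2 paint(3,8,K):
KRRKKKKKK
KRRKKKKKK
KGRKKKKKK
KGKKKKKKK
KGKKKKKKY
KKKKKKKKY
After op 3 paint(5,8,W):
KRRKKKKKK
KRRKKKKKK
KGRKKKKKK
KGKKKKKKK
KGKKKKKKY
KKKKKKKKW
After op 4 paint(4,5,R):
KRRKKKKKK
KRRKKKKKK
KGRKKKKKK
KGKKKKKKK
KGKKKRKKY
KKKKKKKKW
After op 5 paint(1,0,R):
KRRKKKKKK
RRRKKKKKK
KGRKKKKKK
KGKKKKKKK
KGKKKRKKY
KKKKKKKKW
After op 6 paint(4,1,Y):
KRRKKKKKK
RRRKKKKKK
KGRKKKKKK
KGKKKKKKK
KYKKKRKKY
KKKKKKKKW
After op 7 paint(4,5,K):
KRRKKKKKK
RRRKKKKKK
KGRKKKKKK
KGKKKKKKK
KYKKKKKKY
KKKKKKKKW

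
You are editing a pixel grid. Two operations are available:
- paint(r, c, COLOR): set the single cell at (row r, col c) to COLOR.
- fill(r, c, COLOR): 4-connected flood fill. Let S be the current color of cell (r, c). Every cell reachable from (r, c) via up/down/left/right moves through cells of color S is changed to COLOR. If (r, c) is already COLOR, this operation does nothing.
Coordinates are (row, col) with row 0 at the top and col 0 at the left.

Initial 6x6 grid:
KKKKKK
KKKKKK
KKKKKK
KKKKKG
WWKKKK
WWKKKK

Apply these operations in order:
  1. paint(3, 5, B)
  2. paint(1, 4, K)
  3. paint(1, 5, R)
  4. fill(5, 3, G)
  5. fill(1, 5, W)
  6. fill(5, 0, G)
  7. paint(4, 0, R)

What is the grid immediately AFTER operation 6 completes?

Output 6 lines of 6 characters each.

After op 1 paint(3,5,B):
KKKKKK
KKKKKK
KKKKKK
KKKKKB
WWKKKK
WWKKKK
After op 2 paint(1,4,K):
KKKKKK
KKKKKK
KKKKKK
KKKKKB
WWKKKK
WWKKKK
After op 3 paint(1,5,R):
KKKKKK
KKKKKR
KKKKKK
KKKKKB
WWKKKK
WWKKKK
After op 4 fill(5,3,G) [30 cells changed]:
GGGGGG
GGGGGR
GGGGGG
GGGGGB
WWGGGG
WWGGGG
After op 5 fill(1,5,W) [1 cells changed]:
GGGGGG
GGGGGW
GGGGGG
GGGGGB
WWGGGG
WWGGGG
After op 6 fill(5,0,G) [4 cells changed]:
GGGGGG
GGGGGW
GGGGGG
GGGGGB
GGGGGG
GGGGGG

Answer: GGGGGG
GGGGGW
GGGGGG
GGGGGB
GGGGGG
GGGGGG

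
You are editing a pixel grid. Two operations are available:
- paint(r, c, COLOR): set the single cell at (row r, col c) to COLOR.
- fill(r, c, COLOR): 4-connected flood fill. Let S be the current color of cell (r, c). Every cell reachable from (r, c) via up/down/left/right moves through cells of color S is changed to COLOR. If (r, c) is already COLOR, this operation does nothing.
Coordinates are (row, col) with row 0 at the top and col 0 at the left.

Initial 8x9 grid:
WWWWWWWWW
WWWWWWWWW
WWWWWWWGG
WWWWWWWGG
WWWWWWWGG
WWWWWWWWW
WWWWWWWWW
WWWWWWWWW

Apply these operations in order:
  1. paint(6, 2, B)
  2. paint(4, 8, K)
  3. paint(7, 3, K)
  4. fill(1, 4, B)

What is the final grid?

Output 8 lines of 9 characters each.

After op 1 paint(6,2,B):
WWWWWWWWW
WWWWWWWWW
WWWWWWWGG
WWWWWWWGG
WWWWWWWGG
WWWWWWWWW
WWBWWWWWW
WWWWWWWWW
After op 2 paint(4,8,K):
WWWWWWWWW
WWWWWWWWW
WWWWWWWGG
WWWWWWWGG
WWWWWWWGK
WWWWWWWWW
WWBWWWWWW
WWWWWWWWW
After op 3 paint(7,3,K):
WWWWWWWWW
WWWWWWWWW
WWWWWWWGG
WWWWWWWGG
WWWWWWWGK
WWWWWWWWW
WWBWWWWWW
WWWKWWWWW
After op 4 fill(1,4,B) [64 cells changed]:
BBBBBBBBB
BBBBBBBBB
BBBBBBBGG
BBBBBBBGG
BBBBBBBGK
BBBBBBBBB
BBBBBBBBB
BBBKBBBBB

Answer: BBBBBBBBB
BBBBBBBBB
BBBBBBBGG
BBBBBBBGG
BBBBBBBGK
BBBBBBBBB
BBBBBBBBB
BBBKBBBBB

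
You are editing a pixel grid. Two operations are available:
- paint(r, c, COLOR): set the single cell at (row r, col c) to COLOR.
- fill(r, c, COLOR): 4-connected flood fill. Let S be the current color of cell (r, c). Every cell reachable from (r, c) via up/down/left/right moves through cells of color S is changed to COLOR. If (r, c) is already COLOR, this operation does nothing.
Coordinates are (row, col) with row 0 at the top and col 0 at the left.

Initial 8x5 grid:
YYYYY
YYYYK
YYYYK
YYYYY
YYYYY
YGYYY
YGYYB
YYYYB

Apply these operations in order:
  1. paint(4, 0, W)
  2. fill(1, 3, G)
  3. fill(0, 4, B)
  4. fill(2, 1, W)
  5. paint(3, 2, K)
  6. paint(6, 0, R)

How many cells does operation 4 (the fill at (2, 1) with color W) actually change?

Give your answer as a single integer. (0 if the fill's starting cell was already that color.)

After op 1 paint(4,0,W):
YYYYY
YYYYK
YYYYK
YYYYY
WYYYY
YGYYY
YGYYB
YYYYB
After op 2 fill(1,3,G) [33 cells changed]:
GGGGG
GGGGK
GGGGK
GGGGG
WGGGG
GGGGG
GGGGB
GGGGB
After op 3 fill(0,4,B) [35 cells changed]:
BBBBB
BBBBK
BBBBK
BBBBB
WBBBB
BBBBB
BBBBB
BBBBB
After op 4 fill(2,1,W) [37 cells changed]:
WWWWW
WWWWK
WWWWK
WWWWW
WWWWW
WWWWW
WWWWW
WWWWW

Answer: 37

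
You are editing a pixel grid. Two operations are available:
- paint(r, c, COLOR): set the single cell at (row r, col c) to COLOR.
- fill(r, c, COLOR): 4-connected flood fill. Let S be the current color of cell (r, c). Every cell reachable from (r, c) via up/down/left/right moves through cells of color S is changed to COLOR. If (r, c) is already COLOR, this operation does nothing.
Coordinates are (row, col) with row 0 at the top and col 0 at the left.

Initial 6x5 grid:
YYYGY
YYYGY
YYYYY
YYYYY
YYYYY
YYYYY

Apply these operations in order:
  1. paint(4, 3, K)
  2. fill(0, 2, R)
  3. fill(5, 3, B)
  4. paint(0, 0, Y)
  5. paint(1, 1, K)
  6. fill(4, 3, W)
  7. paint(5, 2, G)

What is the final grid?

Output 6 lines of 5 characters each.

After op 1 paint(4,3,K):
YYYGY
YYYGY
YYYYY
YYYYY
YYYKY
YYYYY
After op 2 fill(0,2,R) [27 cells changed]:
RRRGR
RRRGR
RRRRR
RRRRR
RRRKR
RRRRR
After op 3 fill(5,3,B) [27 cells changed]:
BBBGB
BBBGB
BBBBB
BBBBB
BBBKB
BBBBB
After op 4 paint(0,0,Y):
YBBGB
BBBGB
BBBBB
BBBBB
BBBKB
BBBBB
After op 5 paint(1,1,K):
YBBGB
BKBGB
BBBBB
BBBBB
BBBKB
BBBBB
After op 6 fill(4,3,W) [1 cells changed]:
YBBGB
BKBGB
BBBBB
BBBBB
BBBWB
BBBBB
After op 7 paint(5,2,G):
YBBGB
BKBGB
BBBBB
BBBBB
BBBWB
BBGBB

Answer: YBBGB
BKBGB
BBBBB
BBBBB
BBBWB
BBGBB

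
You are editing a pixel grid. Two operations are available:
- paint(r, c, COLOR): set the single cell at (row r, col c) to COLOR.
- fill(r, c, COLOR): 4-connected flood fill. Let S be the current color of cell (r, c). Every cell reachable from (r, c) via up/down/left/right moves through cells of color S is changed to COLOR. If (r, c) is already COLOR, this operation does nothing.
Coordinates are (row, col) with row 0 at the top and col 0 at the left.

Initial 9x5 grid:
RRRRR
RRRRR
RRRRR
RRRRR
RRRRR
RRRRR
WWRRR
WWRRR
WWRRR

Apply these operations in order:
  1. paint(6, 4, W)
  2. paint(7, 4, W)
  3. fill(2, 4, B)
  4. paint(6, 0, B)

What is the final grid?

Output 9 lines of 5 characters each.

Answer: BBBBB
BBBBB
BBBBB
BBBBB
BBBBB
BBBBB
BWBBW
WWBBW
WWBBB

Derivation:
After op 1 paint(6,4,W):
RRRRR
RRRRR
RRRRR
RRRRR
RRRRR
RRRRR
WWRRW
WWRRR
WWRRR
After op 2 paint(7,4,W):
RRRRR
RRRRR
RRRRR
RRRRR
RRRRR
RRRRR
WWRRW
WWRRW
WWRRR
After op 3 fill(2,4,B) [37 cells changed]:
BBBBB
BBBBB
BBBBB
BBBBB
BBBBB
BBBBB
WWBBW
WWBBW
WWBBB
After op 4 paint(6,0,B):
BBBBB
BBBBB
BBBBB
BBBBB
BBBBB
BBBBB
BWBBW
WWBBW
WWBBB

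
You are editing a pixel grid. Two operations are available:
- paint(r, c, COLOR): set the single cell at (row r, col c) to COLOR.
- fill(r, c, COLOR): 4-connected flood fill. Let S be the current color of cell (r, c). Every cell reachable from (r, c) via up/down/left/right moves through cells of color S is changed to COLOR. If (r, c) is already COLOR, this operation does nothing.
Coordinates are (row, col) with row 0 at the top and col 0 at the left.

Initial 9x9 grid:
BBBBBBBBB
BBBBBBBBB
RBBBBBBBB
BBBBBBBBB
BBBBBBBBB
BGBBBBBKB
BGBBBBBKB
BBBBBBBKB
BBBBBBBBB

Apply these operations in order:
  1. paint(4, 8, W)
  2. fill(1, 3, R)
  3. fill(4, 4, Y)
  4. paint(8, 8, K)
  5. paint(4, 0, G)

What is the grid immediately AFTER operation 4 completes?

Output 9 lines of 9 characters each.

After op 1 paint(4,8,W):
BBBBBBBBB
BBBBBBBBB
RBBBBBBBB
BBBBBBBBB
BBBBBBBBW
BGBBBBBKB
BGBBBBBKB
BBBBBBBKB
BBBBBBBBB
After op 2 fill(1,3,R) [74 cells changed]:
RRRRRRRRR
RRRRRRRRR
RRRRRRRRR
RRRRRRRRR
RRRRRRRRW
RGRRRRRKR
RGRRRRRKR
RRRRRRRKR
RRRRRRRRR
After op 3 fill(4,4,Y) [75 cells changed]:
YYYYYYYYY
YYYYYYYYY
YYYYYYYYY
YYYYYYYYY
YYYYYYYYW
YGYYYYYKY
YGYYYYYKY
YYYYYYYKY
YYYYYYYYY
After op 4 paint(8,8,K):
YYYYYYYYY
YYYYYYYYY
YYYYYYYYY
YYYYYYYYY
YYYYYYYYW
YGYYYYYKY
YGYYYYYKY
YYYYYYYKY
YYYYYYYYK

Answer: YYYYYYYYY
YYYYYYYYY
YYYYYYYYY
YYYYYYYYY
YYYYYYYYW
YGYYYYYKY
YGYYYYYKY
YYYYYYYKY
YYYYYYYYK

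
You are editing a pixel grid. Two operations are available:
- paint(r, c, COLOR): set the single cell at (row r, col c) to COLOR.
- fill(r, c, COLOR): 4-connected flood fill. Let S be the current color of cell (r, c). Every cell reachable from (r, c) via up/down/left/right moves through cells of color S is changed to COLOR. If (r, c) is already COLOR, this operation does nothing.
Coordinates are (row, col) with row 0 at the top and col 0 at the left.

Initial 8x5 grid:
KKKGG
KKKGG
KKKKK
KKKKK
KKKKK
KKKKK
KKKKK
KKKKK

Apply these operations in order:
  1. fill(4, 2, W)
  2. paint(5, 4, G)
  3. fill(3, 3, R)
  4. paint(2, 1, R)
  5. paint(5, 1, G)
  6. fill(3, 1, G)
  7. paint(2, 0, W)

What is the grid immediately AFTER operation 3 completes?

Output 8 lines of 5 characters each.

After op 1 fill(4,2,W) [36 cells changed]:
WWWGG
WWWGG
WWWWW
WWWWW
WWWWW
WWWWW
WWWWW
WWWWW
After op 2 paint(5,4,G):
WWWGG
WWWGG
WWWWW
WWWWW
WWWWW
WWWWG
WWWWW
WWWWW
After op 3 fill(3,3,R) [35 cells changed]:
RRRGG
RRRGG
RRRRR
RRRRR
RRRRR
RRRRG
RRRRR
RRRRR

Answer: RRRGG
RRRGG
RRRRR
RRRRR
RRRRR
RRRRG
RRRRR
RRRRR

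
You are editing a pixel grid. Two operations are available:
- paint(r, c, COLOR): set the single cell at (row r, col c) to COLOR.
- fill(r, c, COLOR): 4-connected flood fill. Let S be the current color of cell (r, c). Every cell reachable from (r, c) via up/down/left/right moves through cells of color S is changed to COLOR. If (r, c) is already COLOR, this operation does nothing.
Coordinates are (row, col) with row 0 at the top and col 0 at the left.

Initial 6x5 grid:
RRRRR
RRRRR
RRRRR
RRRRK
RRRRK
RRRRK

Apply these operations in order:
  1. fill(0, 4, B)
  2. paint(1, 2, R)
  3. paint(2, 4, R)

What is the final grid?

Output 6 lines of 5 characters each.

Answer: BBBBB
BBRBB
BBBBR
BBBBK
BBBBK
BBBBK

Derivation:
After op 1 fill(0,4,B) [27 cells changed]:
BBBBB
BBBBB
BBBBB
BBBBK
BBBBK
BBBBK
After op 2 paint(1,2,R):
BBBBB
BBRBB
BBBBB
BBBBK
BBBBK
BBBBK
After op 3 paint(2,4,R):
BBBBB
BBRBB
BBBBR
BBBBK
BBBBK
BBBBK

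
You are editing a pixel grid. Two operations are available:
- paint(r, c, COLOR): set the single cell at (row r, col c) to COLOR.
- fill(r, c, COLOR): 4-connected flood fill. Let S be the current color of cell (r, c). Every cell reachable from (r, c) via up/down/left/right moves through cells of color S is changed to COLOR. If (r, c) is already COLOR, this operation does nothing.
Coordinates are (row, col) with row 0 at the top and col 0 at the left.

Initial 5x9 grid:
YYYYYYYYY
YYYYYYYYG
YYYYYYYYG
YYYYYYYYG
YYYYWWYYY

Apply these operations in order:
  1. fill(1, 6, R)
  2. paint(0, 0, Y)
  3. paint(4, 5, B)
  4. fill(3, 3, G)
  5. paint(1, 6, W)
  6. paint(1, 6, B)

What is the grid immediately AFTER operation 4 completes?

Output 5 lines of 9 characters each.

After op 1 fill(1,6,R) [40 cells changed]:
RRRRRRRRR
RRRRRRRRG
RRRRRRRRG
RRRRRRRRG
RRRRWWRRR
After op 2 paint(0,0,Y):
YRRRRRRRR
RRRRRRRRG
RRRRRRRRG
RRRRRRRRG
RRRRWWRRR
After op 3 paint(4,5,B):
YRRRRRRRR
RRRRRRRRG
RRRRRRRRG
RRRRRRRRG
RRRRWBRRR
After op 4 fill(3,3,G) [39 cells changed]:
YGGGGGGGG
GGGGGGGGG
GGGGGGGGG
GGGGGGGGG
GGGGWBGGG

Answer: YGGGGGGGG
GGGGGGGGG
GGGGGGGGG
GGGGGGGGG
GGGGWBGGG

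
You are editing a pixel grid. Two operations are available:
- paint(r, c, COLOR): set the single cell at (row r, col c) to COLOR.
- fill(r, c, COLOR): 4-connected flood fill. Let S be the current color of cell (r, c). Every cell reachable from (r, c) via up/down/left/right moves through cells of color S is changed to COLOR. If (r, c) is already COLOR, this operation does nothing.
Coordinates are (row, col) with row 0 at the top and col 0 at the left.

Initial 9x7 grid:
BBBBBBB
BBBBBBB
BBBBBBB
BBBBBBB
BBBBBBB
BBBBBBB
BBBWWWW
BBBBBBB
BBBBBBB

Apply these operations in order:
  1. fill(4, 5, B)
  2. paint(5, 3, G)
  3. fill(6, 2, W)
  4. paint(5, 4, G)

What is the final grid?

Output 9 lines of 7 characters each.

Answer: WWWWWWW
WWWWWWW
WWWWWWW
WWWWWWW
WWWWWWW
WWWGGWW
WWWWWWW
WWWWWWW
WWWWWWW

Derivation:
After op 1 fill(4,5,B) [0 cells changed]:
BBBBBBB
BBBBBBB
BBBBBBB
BBBBBBB
BBBBBBB
BBBBBBB
BBBWWWW
BBBBBBB
BBBBBBB
After op 2 paint(5,3,G):
BBBBBBB
BBBBBBB
BBBBBBB
BBBBBBB
BBBBBBB
BBBGBBB
BBBWWWW
BBBBBBB
BBBBBBB
After op 3 fill(6,2,W) [58 cells changed]:
WWWWWWW
WWWWWWW
WWWWWWW
WWWWWWW
WWWWWWW
WWWGWWW
WWWWWWW
WWWWWWW
WWWWWWW
After op 4 paint(5,4,G):
WWWWWWW
WWWWWWW
WWWWWWW
WWWWWWW
WWWWWWW
WWWGGWW
WWWWWWW
WWWWWWW
WWWWWWW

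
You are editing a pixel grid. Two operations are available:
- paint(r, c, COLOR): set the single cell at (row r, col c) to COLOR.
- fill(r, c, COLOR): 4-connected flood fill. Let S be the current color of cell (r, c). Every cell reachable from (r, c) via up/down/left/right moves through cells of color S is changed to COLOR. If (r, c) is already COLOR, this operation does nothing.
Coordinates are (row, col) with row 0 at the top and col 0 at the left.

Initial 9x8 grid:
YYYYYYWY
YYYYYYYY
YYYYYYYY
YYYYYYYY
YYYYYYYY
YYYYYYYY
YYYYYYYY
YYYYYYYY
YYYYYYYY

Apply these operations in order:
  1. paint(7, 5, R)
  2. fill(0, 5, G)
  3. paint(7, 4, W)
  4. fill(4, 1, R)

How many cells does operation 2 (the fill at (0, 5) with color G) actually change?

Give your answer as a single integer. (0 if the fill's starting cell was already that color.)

Answer: 70

Derivation:
After op 1 paint(7,5,R):
YYYYYYWY
YYYYYYYY
YYYYYYYY
YYYYYYYY
YYYYYYYY
YYYYYYYY
YYYYYYYY
YYYYYRYY
YYYYYYYY
After op 2 fill(0,5,G) [70 cells changed]:
GGGGGGWG
GGGGGGGG
GGGGGGGG
GGGGGGGG
GGGGGGGG
GGGGGGGG
GGGGGGGG
GGGGGRGG
GGGGGGGG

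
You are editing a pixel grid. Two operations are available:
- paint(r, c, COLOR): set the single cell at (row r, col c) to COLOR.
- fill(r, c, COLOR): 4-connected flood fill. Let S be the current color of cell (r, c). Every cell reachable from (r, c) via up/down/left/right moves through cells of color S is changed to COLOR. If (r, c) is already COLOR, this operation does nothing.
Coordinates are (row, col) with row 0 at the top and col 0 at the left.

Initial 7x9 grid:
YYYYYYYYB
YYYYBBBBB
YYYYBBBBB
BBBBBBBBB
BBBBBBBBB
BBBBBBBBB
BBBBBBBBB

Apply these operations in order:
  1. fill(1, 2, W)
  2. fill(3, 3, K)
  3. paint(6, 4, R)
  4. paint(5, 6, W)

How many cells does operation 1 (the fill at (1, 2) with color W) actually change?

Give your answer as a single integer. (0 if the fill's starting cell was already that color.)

Answer: 16

Derivation:
After op 1 fill(1,2,W) [16 cells changed]:
WWWWWWWWB
WWWWBBBBB
WWWWBBBBB
BBBBBBBBB
BBBBBBBBB
BBBBBBBBB
BBBBBBBBB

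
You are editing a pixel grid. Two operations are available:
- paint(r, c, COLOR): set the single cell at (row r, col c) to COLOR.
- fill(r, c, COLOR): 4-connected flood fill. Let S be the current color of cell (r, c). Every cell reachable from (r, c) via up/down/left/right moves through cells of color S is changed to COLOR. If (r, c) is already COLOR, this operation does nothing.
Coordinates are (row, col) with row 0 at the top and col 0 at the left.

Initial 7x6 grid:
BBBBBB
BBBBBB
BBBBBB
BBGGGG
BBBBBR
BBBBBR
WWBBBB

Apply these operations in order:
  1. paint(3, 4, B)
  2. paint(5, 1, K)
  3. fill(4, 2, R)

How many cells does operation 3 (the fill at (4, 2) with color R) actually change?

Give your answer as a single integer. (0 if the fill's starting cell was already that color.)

After op 1 paint(3,4,B):
BBBBBB
BBBBBB
BBBBBB
BBGGBG
BBBBBR
BBBBBR
WWBBBB
After op 2 paint(5,1,K):
BBBBBB
BBBBBB
BBBBBB
BBGGBG
BBBBBR
BKBBBR
WWBBBB
After op 3 fill(4,2,R) [34 cells changed]:
RRRRRR
RRRRRR
RRRRRR
RRGGRG
RRRRRR
RKRRRR
WWRRRR

Answer: 34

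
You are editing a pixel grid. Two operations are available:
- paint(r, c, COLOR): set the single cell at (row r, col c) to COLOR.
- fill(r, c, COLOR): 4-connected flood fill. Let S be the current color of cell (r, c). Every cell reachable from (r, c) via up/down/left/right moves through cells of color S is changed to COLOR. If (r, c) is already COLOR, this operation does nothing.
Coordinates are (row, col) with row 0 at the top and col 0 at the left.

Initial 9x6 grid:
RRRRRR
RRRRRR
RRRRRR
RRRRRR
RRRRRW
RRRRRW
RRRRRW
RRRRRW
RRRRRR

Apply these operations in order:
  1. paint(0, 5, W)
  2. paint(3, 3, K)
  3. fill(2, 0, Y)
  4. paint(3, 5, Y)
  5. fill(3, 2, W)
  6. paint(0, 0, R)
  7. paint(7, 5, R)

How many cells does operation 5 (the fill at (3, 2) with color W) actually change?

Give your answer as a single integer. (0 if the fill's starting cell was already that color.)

Answer: 48

Derivation:
After op 1 paint(0,5,W):
RRRRRW
RRRRRR
RRRRRR
RRRRRR
RRRRRW
RRRRRW
RRRRRW
RRRRRW
RRRRRR
After op 2 paint(3,3,K):
RRRRRW
RRRRRR
RRRRRR
RRRKRR
RRRRRW
RRRRRW
RRRRRW
RRRRRW
RRRRRR
After op 3 fill(2,0,Y) [48 cells changed]:
YYYYYW
YYYYYY
YYYYYY
YYYKYY
YYYYYW
YYYYYW
YYYYYW
YYYYYW
YYYYYY
After op 4 paint(3,5,Y):
YYYYYW
YYYYYY
YYYYYY
YYYKYY
YYYYYW
YYYYYW
YYYYYW
YYYYYW
YYYYYY
After op 5 fill(3,2,W) [48 cells changed]:
WWWWWW
WWWWWW
WWWWWW
WWWKWW
WWWWWW
WWWWWW
WWWWWW
WWWWWW
WWWWWW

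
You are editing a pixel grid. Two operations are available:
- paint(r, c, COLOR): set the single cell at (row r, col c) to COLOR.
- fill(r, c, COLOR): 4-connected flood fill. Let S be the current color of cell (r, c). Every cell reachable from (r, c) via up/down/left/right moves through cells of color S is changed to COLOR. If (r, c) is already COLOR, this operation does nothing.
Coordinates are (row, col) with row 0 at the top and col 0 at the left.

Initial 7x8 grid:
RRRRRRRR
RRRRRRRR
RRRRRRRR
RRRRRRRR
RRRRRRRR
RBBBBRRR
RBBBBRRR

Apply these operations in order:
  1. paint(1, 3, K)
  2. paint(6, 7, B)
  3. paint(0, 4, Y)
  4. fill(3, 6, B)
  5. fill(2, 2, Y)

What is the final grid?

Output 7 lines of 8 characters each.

After op 1 paint(1,3,K):
RRRRRRRR
RRRKRRRR
RRRRRRRR
RRRRRRRR
RRRRRRRR
RBBBBRRR
RBBBBRRR
After op 2 paint(6,7,B):
RRRRRRRR
RRRKRRRR
RRRRRRRR
RRRRRRRR
RRRRRRRR
RBBBBRRR
RBBBBRRB
After op 3 paint(0,4,Y):
RRRRYRRR
RRRKRRRR
RRRRRRRR
RRRRRRRR
RRRRRRRR
RBBBBRRR
RBBBBRRB
After op 4 fill(3,6,B) [45 cells changed]:
BBBBYBBB
BBBKBBBB
BBBBBBBB
BBBBBBBB
BBBBBBBB
BBBBBBBB
BBBBBBBB
After op 5 fill(2,2,Y) [54 cells changed]:
YYYYYYYY
YYYKYYYY
YYYYYYYY
YYYYYYYY
YYYYYYYY
YYYYYYYY
YYYYYYYY

Answer: YYYYYYYY
YYYKYYYY
YYYYYYYY
YYYYYYYY
YYYYYYYY
YYYYYYYY
YYYYYYYY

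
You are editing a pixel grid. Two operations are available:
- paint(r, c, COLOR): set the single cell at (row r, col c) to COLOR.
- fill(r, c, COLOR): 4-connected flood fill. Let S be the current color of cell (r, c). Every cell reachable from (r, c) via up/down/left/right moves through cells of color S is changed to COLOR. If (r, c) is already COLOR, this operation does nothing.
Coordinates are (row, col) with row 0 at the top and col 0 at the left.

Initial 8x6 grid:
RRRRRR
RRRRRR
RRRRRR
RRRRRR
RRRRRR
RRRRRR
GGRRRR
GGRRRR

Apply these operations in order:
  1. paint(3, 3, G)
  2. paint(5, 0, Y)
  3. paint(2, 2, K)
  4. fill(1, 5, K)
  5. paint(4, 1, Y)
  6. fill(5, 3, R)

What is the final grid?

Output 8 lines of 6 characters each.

After op 1 paint(3,3,G):
RRRRRR
RRRRRR
RRRRRR
RRRGRR
RRRRRR
RRRRRR
GGRRRR
GGRRRR
After op 2 paint(5,0,Y):
RRRRRR
RRRRRR
RRRRRR
RRRGRR
RRRRRR
YRRRRR
GGRRRR
GGRRRR
After op 3 paint(2,2,K):
RRRRRR
RRRRRR
RRKRRR
RRRGRR
RRRRRR
YRRRRR
GGRRRR
GGRRRR
After op 4 fill(1,5,K) [41 cells changed]:
KKKKKK
KKKKKK
KKKKKK
KKKGKK
KKKKKK
YKKKKK
GGKKKK
GGKKKK
After op 5 paint(4,1,Y):
KKKKKK
KKKKKK
KKKKKK
KKKGKK
KYKKKK
YKKKKK
GGKKKK
GGKKKK
After op 6 fill(5,3,R) [41 cells changed]:
RRRRRR
RRRRRR
RRRRRR
RRRGRR
RYRRRR
YRRRRR
GGRRRR
GGRRRR

Answer: RRRRRR
RRRRRR
RRRRRR
RRRGRR
RYRRRR
YRRRRR
GGRRRR
GGRRRR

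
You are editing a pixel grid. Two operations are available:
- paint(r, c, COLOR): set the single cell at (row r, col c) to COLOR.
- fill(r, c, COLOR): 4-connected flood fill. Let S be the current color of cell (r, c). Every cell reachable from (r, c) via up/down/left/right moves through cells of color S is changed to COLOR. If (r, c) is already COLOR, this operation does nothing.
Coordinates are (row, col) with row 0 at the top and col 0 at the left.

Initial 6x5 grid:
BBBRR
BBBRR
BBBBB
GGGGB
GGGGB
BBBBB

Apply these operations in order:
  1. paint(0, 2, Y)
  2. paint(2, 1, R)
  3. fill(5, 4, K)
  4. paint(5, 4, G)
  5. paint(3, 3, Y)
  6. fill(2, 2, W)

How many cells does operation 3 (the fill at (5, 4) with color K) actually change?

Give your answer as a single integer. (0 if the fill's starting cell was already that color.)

Answer: 16

Derivation:
After op 1 paint(0,2,Y):
BBYRR
BBBRR
BBBBB
GGGGB
GGGGB
BBBBB
After op 2 paint(2,1,R):
BBYRR
BBBRR
BRBBB
GGGGB
GGGGB
BBBBB
After op 3 fill(5,4,K) [16 cells changed]:
KKYRR
KKKRR
KRKKK
GGGGK
GGGGK
KKKKK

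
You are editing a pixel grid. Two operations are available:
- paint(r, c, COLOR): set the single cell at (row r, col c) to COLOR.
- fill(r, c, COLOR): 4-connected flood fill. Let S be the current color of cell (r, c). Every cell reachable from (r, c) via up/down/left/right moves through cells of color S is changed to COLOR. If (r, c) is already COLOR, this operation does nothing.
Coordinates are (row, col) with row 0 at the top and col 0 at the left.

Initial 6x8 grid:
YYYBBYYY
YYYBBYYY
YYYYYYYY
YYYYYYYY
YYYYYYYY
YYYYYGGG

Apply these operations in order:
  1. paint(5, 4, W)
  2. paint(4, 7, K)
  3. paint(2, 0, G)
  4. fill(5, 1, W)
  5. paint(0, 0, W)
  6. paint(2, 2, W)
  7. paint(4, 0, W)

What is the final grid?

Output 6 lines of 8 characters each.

Answer: WWWBBWWW
WWWBBWWW
GWWWWWWW
WWWWWWWW
WWWWWWWK
WWWWWGGG

Derivation:
After op 1 paint(5,4,W):
YYYBBYYY
YYYBBYYY
YYYYYYYY
YYYYYYYY
YYYYYYYY
YYYYWGGG
After op 2 paint(4,7,K):
YYYBBYYY
YYYBBYYY
YYYYYYYY
YYYYYYYY
YYYYYYYK
YYYYWGGG
After op 3 paint(2,0,G):
YYYBBYYY
YYYBBYYY
GYYYYYYY
YYYYYYYY
YYYYYYYK
YYYYWGGG
After op 4 fill(5,1,W) [38 cells changed]:
WWWBBWWW
WWWBBWWW
GWWWWWWW
WWWWWWWW
WWWWWWWK
WWWWWGGG
After op 5 paint(0,0,W):
WWWBBWWW
WWWBBWWW
GWWWWWWW
WWWWWWWW
WWWWWWWK
WWWWWGGG
After op 6 paint(2,2,W):
WWWBBWWW
WWWBBWWW
GWWWWWWW
WWWWWWWW
WWWWWWWK
WWWWWGGG
After op 7 paint(4,0,W):
WWWBBWWW
WWWBBWWW
GWWWWWWW
WWWWWWWW
WWWWWWWK
WWWWWGGG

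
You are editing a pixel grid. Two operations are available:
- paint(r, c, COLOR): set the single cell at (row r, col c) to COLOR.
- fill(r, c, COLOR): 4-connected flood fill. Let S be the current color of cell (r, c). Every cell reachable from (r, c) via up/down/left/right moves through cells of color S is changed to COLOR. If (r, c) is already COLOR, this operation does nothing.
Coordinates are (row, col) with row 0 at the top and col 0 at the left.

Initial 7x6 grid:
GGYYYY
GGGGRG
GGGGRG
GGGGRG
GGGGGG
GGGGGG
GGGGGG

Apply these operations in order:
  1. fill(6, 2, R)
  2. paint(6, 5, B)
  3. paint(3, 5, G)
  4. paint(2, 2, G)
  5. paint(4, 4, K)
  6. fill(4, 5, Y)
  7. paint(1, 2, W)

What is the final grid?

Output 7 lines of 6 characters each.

After op 1 fill(6,2,R) [35 cells changed]:
RRYYYY
RRRRRR
RRRRRR
RRRRRR
RRRRRR
RRRRRR
RRRRRR
After op 2 paint(6,5,B):
RRYYYY
RRRRRR
RRRRRR
RRRRRR
RRRRRR
RRRRRR
RRRRRB
After op 3 paint(3,5,G):
RRYYYY
RRRRRR
RRRRRR
RRRRRG
RRRRRR
RRRRRR
RRRRRB
After op 4 paint(2,2,G):
RRYYYY
RRRRRR
RRGRRR
RRRRRG
RRRRRR
RRRRRR
RRRRRB
After op 5 paint(4,4,K):
RRYYYY
RRRRRR
RRGRRR
RRRRRG
RRRRKR
RRRRRR
RRRRRB
After op 6 fill(4,5,Y) [34 cells changed]:
YYYYYY
YYYYYY
YYGYYY
YYYYYG
YYYYKY
YYYYYY
YYYYYB
After op 7 paint(1,2,W):
YYYYYY
YYWYYY
YYGYYY
YYYYYG
YYYYKY
YYYYYY
YYYYYB

Answer: YYYYYY
YYWYYY
YYGYYY
YYYYYG
YYYYKY
YYYYYY
YYYYYB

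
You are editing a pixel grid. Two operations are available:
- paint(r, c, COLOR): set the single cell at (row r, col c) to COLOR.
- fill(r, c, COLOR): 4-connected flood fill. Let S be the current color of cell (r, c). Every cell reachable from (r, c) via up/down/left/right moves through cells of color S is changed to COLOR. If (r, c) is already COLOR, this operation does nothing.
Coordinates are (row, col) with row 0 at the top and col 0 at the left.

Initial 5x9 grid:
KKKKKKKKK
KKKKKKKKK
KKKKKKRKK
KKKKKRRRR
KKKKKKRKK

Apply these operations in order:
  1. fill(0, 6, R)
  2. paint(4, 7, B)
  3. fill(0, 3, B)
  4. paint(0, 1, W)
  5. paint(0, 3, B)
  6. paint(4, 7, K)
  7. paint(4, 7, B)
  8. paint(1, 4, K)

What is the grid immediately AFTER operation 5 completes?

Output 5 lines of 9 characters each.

Answer: BWBBBBBBB
BBBBBBBBB
BBBBBBBBB
BBBBBBBBB
BBBBBBBBK

Derivation:
After op 1 fill(0,6,R) [37 cells changed]:
RRRRRRRRR
RRRRRRRRR
RRRRRRRRR
RRRRRRRRR
RRRRRRRKK
After op 2 paint(4,7,B):
RRRRRRRRR
RRRRRRRRR
RRRRRRRRR
RRRRRRRRR
RRRRRRRBK
After op 3 fill(0,3,B) [43 cells changed]:
BBBBBBBBB
BBBBBBBBB
BBBBBBBBB
BBBBBBBBB
BBBBBBBBK
After op 4 paint(0,1,W):
BWBBBBBBB
BBBBBBBBB
BBBBBBBBB
BBBBBBBBB
BBBBBBBBK
After op 5 paint(0,3,B):
BWBBBBBBB
BBBBBBBBB
BBBBBBBBB
BBBBBBBBB
BBBBBBBBK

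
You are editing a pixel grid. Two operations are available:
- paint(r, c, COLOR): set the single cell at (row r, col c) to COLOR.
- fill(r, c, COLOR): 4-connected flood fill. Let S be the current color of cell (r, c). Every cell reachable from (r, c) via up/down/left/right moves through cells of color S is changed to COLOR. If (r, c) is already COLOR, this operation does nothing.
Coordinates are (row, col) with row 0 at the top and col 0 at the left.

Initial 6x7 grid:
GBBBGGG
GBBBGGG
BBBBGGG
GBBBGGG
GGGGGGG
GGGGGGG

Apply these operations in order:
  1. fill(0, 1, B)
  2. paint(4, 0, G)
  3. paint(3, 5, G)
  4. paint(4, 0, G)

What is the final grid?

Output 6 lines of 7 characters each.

Answer: GBBBGGG
GBBBGGG
BBBBGGG
GBBBGGG
GGGGGGG
GGGGGGG

Derivation:
After op 1 fill(0,1,B) [0 cells changed]:
GBBBGGG
GBBBGGG
BBBBGGG
GBBBGGG
GGGGGGG
GGGGGGG
After op 2 paint(4,0,G):
GBBBGGG
GBBBGGG
BBBBGGG
GBBBGGG
GGGGGGG
GGGGGGG
After op 3 paint(3,5,G):
GBBBGGG
GBBBGGG
BBBBGGG
GBBBGGG
GGGGGGG
GGGGGGG
After op 4 paint(4,0,G):
GBBBGGG
GBBBGGG
BBBBGGG
GBBBGGG
GGGGGGG
GGGGGGG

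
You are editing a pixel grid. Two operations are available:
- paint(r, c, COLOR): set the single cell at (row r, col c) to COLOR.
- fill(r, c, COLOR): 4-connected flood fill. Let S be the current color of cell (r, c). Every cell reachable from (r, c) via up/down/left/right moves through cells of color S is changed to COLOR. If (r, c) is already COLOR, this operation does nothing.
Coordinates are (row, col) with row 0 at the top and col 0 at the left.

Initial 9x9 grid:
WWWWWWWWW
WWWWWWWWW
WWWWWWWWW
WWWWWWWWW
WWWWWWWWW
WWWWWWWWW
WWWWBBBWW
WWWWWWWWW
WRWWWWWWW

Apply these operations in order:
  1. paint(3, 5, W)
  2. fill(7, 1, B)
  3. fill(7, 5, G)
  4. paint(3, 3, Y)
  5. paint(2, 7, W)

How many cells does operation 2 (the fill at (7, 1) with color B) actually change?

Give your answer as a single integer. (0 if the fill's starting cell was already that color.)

After op 1 paint(3,5,W):
WWWWWWWWW
WWWWWWWWW
WWWWWWWWW
WWWWWWWWW
WWWWWWWWW
WWWWWWWWW
WWWWBBBWW
WWWWWWWWW
WRWWWWWWW
After op 2 fill(7,1,B) [77 cells changed]:
BBBBBBBBB
BBBBBBBBB
BBBBBBBBB
BBBBBBBBB
BBBBBBBBB
BBBBBBBBB
BBBBBBBBB
BBBBBBBBB
BRBBBBBBB

Answer: 77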